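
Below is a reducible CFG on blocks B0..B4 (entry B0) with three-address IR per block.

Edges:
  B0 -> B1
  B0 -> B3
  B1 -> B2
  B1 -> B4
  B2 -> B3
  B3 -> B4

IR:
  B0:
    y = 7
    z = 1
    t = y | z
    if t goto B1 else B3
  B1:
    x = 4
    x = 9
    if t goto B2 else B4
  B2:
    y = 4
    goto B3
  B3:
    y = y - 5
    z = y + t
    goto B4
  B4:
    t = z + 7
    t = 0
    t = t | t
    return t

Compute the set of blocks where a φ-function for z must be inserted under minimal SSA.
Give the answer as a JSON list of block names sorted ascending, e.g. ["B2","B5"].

idom tree: B1←B0 B2←B1 B3←B0 B4←B0
Join-block Dom:
  B3: preds {B0,B2}: {B0} ∩ {B0,B1,B2} = {B0}; idom=B0
  B4: preds {B1,B3}: {B0,B1} ∩ {B0,B3} = {B0}; idom=B0

Frontier:
  join B3 pred B0: · stop@B0
  join B3 pred B2: B2→B1 stop@B0
  join B4 pred B1: B1 stop@B0
  join B4 pred B3: B3 stop@B0
  DF(B0)=∅
  DF(B1)={B3,B4}
  DF(B2)={B3}
  DF(B3)={B4}
  DF(B4)=∅

φ for z: defs {B0,B3}
  DF⁺ = {B4}

Answer: ["B4"]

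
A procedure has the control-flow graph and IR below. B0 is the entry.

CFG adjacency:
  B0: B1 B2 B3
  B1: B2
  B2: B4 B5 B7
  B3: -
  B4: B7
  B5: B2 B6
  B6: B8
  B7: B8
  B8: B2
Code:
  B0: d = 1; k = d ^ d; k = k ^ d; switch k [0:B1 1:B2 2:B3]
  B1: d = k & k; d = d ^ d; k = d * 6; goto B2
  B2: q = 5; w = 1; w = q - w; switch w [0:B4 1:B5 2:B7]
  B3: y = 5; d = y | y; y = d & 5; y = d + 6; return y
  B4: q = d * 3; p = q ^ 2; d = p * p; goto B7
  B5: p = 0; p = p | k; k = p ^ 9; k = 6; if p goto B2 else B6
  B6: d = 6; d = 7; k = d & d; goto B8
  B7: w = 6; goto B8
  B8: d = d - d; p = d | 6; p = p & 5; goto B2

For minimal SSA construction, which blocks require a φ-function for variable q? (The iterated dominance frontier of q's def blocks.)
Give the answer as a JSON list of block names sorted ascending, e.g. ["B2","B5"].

Answer: ["B2", "B7", "B8"]

Derivation:
idom tree: B1←B0 B2←B0 B3←B0 B4←B2 B5←B2 B6←B5 B7←B2 B8←B2
Dom∩ at merges:
  B2: preds {B0,B1,B5,B8}: {B0} ∩ {B0,B1} ∩ {B0,B2,B5} ∩ {B0,B2,B8} = {B0}; idom=B0
  B7: preds {B2,B4}: {B0,B2} ∩ {B0,B2,B4} = {B0,B2}; idom=B2
  B8: preds {B6,B7}: {B0,B2,B5,B6} ∩ {B0,B2,B7} = {B0,B2}; idom=B2

DF walk-up:
  join B2 pred B0: · stop@B0
  join B2 pred B1: B1 stop@B0
  join B2 pred B5: B5→B2 stop@B0
  join B2 pred B8: B8→B2 stop@B0
  join B7 pred B2: · stop@B2
  join B7 pred B4: B4 stop@B2
  join B8 pred B6: B6→B5 stop@B2
  join B8 pred B7: B7 stop@B2
  B0: DF=∅
  B1: DF={B2}
  B2: DF={B2}
  B3: DF=∅
  B4: DF={B7}
  B5: DF={B2,B8}
  B6: DF={B8}
  B7: DF={B8}
  B8: DF={B2}

φ for q: defs {B2,B4}
  DF⁺ = {B2,B7,B8}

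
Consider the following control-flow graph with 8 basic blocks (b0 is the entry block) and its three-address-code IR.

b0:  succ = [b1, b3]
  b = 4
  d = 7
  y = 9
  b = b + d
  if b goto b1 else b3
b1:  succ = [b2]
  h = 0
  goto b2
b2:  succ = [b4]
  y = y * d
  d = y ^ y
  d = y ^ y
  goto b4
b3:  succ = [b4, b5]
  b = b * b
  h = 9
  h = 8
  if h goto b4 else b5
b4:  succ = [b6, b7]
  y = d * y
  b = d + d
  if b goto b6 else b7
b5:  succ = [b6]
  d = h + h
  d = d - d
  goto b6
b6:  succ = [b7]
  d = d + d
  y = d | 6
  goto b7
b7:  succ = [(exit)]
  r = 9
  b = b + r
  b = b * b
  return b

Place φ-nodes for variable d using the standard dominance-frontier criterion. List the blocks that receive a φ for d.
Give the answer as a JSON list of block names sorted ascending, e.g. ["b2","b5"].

idom tree: b1←b0 b2←b1 b3←b0 b4←b0 b5←b3 b6←b0 b7←b0
Join-block Dom:
  b4: preds {b2,b3}: {b0,b1,b2} ∩ {b0,b3} = {b0}; idom=b0
  b6: preds {b4,b5}: {b0,b4} ∩ {b0,b3,b5} = {b0}; idom=b0
  b7: preds {b4,b6}: {b0,b4} ∩ {b0,b6} = {b0}; idom=b0

DF walk-up:
  join b4 pred b2: b2→b1 stop@b0
  join b4 pred b3: b3 stop@b0
  join b6 pred b4: b4 stop@b0
  join b6 pred b5: b5→b3 stop@b0
  join b7 pred b4: b4 stop@b0
  join b7 pred b6: b6 stop@b0
  b0: DF=∅
  b1: DF={b4}
  b2: DF={b4}
  b3: DF={b4,b6}
  b4: DF={b6,b7}
  b5: DF={b6}
  b6: DF={b7}
  b7: DF=∅

φ for d: defs {b0,b2,b5,b6}
  DF⁺ = {b4,b6,b7}

Answer: ["b4", "b6", "b7"]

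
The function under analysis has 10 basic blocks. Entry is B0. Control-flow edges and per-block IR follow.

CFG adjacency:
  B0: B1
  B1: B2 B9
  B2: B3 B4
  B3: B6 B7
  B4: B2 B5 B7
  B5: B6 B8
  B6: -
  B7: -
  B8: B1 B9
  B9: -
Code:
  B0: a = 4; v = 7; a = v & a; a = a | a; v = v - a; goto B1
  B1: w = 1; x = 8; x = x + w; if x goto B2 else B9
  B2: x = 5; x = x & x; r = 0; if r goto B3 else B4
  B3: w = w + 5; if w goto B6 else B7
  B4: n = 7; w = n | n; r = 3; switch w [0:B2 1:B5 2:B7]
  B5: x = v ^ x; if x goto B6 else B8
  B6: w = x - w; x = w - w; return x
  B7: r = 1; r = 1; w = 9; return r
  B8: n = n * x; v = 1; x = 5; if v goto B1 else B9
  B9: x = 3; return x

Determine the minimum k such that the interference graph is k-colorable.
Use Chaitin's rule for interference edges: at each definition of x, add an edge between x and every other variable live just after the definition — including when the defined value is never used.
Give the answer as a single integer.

Block summaries:
  B0: def={a,v} ue=∅
  B1: def={w,x} ue=∅
  B2: def={r,x} ue=∅
  B3: def={w} ue={w}
  B4: def={n,r,w} ue=∅
  B5: def={x} ue={v,x}
  B6: def={w,x} ue={w,x}
  B7: def={r,w} ue=∅
  B8: def={n,v,x} ue={n,x}
  B9: def={x} ue=∅

Liveness:
  B0: in=∅ out={v}
  B1: in={v} out={v,w}
  B2: in={v,w} out={v,w,x}
  B3: in={w,x} out={w,x}
  B4: in={v,x} out={n,v,w,x}
  B5: in={n,v,w,x} out={n,w,x}
  B6: in={w,x} out=∅
  B7: in=∅ out=∅
  B8: in={n,x} out={v}
  B9: in=∅ out=∅

Interference:
  a — {v}
  n — {r,v,w,x}
  r — {n,v,w,x}
  v — {a,n,r,w,x}
  w — {n,r,v,x}
  x — {n,r,v,w}

Colouring:
  clique {n,r,v,w,x} ⇒ need ≥ 5
  assign a→r1 n→r1 r→r2 v→r0 w→r3 x→r4 — no edge inside a register ⇒ χ ≤ 5
  χ = 5

Answer: 5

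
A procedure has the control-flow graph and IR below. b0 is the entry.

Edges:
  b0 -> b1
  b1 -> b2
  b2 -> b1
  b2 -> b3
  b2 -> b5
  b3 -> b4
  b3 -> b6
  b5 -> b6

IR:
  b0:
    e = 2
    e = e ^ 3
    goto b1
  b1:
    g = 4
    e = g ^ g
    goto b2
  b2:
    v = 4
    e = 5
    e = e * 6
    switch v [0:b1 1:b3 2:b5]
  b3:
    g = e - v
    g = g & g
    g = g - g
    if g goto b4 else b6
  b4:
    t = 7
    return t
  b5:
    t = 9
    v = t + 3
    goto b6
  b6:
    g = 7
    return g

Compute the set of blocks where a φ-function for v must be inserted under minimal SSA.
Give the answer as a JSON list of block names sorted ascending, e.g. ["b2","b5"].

idom tree: b1←b0 b2←b1 b3←b2 b4←b3 b5←b2 b6←b2
Dom∩ at merges:
  b1: preds {b0,b2}: {b0} ∩ {b0,b1,b2} = {b0}; idom=b0
  b6: preds {b3,b5}: {b0,b1,b2,b3} ∩ {b0,b1,b2,b5} = {b0,b1,b2}; idom=b2

DF derivation:
  b1←b0: walk · to b0
  b1←b2: walk b2→b1 to b0
  b6←b3: walk b3 to b2
  b6←b5: walk b5 to b2
  DF(b0)=∅
  DF(b1)={b1}
  DF(b2)={b1}
  DF(b3)={b6}
  DF(b4)=∅
  DF(b5)={b6}
  DF(b6)=∅

φ for v: defs {b2,b5}
  DF⁺ = {b1,b6}

Answer: ["b1", "b6"]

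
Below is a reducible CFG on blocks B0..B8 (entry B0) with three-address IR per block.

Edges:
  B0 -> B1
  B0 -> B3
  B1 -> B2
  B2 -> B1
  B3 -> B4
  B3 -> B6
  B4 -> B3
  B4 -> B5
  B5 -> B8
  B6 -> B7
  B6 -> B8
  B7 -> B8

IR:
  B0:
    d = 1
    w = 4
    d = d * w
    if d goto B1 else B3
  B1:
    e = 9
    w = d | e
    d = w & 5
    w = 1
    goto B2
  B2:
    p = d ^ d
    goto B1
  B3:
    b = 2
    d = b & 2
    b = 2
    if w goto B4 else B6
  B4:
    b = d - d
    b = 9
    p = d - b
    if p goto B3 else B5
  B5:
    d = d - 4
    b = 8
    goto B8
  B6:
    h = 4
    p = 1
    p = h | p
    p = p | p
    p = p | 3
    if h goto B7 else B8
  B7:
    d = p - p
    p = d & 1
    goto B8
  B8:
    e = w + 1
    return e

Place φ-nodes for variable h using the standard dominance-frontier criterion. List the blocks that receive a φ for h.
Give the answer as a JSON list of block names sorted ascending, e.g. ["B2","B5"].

idom tree: B1←B0 B2←B1 B3←B0 B4←B3 B5←B4 B6←B3 B7←B6 B8←B3
Join-block Dom:
  B1: preds {B0,B2}: {B0} ∩ {B0,B1,B2} = {B0}; idom=B0
  B3: preds {B0,B4}: {B0} ∩ {B0,B3,B4} = {B0}; idom=B0
  B8: preds {B5,B6,B7}: {B0,B3,B4,B5} ∩ {B0,B3,B6} ∩ {B0,B3,B6,B7} = {B0,B3}; idom=B3

DF walk-up:
  B1←B0: walk · to B0
  B1←B2: walk B2→B1 to B0
  B3←B0: walk · to B0
  B3←B4: walk B4→B3 to B0
  B8←B5: walk B5→B4 to B3
  B8←B6: walk B6 to B3
  B8←B7: walk B7→B6 to B3
  B0 → ∅
  B1 → {B1}
  B2 → {B1}
  B3 → {B3}
  B4 → {B3,B8}
  B5 → {B8}
  B6 → {B8}
  B7 → {B8}
  B8 → ∅

φ for h: defs {B6}
  DF⁺ = {B8}

Answer: ["B8"]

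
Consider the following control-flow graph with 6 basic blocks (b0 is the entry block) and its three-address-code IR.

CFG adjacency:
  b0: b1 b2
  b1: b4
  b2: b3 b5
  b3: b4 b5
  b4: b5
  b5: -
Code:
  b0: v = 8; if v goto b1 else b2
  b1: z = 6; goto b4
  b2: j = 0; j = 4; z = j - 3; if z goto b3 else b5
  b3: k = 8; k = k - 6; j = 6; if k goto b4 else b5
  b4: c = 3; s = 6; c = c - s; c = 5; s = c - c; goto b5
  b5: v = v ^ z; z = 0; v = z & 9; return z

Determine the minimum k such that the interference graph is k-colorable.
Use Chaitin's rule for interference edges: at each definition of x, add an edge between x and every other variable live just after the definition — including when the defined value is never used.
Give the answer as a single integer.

Per-block:
  b0: def={v} ue=∅
  b1: def={z} ue=∅
  b2: def={j,z} ue=∅
  b3: def={j,k} ue=∅
  b4: def={c,s} ue=∅
  b5: def={v,z} ue={v,z}

Liveness:
  b0 li=∅ lo={v}
  b1 li={v} lo={v,z}
  b2 li={v} lo={v,z}
  b3 li={v,z} lo={v,z}
  b4 li={v,z} lo={v,z}
  b5 li={v,z} lo=∅

Interference:
  c: {s,v,z}
  j: {k,v,z}
  k: {j,v,z}
  s: {c,v,z}
  v: {c,j,k,s,z}
  z: {c,j,k,s,v}

Colouring:
  {c,s,v,z} pairwise interfere (4-clique) ⇒ χ ≥ 4
  4-colouring: R0={v}  R1={z}  R2={c,j}  R3={k,s}
  χ = 4

Answer: 4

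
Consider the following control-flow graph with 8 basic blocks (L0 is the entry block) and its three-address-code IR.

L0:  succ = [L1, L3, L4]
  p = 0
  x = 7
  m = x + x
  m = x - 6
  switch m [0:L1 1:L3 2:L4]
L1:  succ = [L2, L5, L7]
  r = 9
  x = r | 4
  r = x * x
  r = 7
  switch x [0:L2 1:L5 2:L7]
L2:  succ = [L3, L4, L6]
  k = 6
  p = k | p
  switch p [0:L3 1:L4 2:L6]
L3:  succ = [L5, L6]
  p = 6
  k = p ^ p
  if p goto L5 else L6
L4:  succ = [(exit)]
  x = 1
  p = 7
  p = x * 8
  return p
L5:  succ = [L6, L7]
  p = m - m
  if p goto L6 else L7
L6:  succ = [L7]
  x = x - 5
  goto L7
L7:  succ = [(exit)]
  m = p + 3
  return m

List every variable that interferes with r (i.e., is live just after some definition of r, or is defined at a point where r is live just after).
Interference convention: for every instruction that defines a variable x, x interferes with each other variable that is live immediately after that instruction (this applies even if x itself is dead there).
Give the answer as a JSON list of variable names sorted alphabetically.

def/use:
  L0: {m,p,x} / ∅
  L1: {r,x} / ∅
  L2: {k,p} / {p}
  L3: {k,p} / ∅
  L4: {p,x} / ∅
  L5: {p} / {m}
  L6: {x} / {x}
  L7: {m} / {p}

Liveness:
  L0 li=∅ lo={m,p,x}
  L1 li={m,p} lo={m,p,x}
  L2 li={m,p,x} lo={m,p,x}
  L3 li={m,x} lo={m,p,x}
  L4 li=∅ lo=∅
  L5 li={m,x} lo={p,x}
  L6 li={p,x} lo={p}
  L7 li={p} lo=∅

Interference:
  k: {m,p,x}
  m: {k,p,r,x}
  p: {k,m,r,x}
  r: {m,p,x}
  x: {k,m,p,r}

N(r) = ["m", "p", "x"]

Answer: ["m", "p", "x"]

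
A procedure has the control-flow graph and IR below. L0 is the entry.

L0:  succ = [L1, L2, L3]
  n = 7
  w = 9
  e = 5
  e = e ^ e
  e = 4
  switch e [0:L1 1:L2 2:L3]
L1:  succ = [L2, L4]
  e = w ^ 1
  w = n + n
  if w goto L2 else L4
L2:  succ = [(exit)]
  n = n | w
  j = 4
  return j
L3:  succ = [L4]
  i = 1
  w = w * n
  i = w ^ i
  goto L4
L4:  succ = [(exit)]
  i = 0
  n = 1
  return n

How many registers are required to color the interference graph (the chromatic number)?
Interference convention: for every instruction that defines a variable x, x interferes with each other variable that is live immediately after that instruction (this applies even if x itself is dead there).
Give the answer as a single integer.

Answer: 3

Analysis:
def/use:
  L0: def={e,n,w} ue=∅
  L1: def={e,w} ue={n,w}
  L2: def={j,n} ue={n,w}
  L3: def={i,w} ue={n,w}
  L4: def={i,n} ue=∅

Backward fixpoint:
  L0 li=∅ lo={n,w}
  L1 li={n,w} lo={n,w}
  L2 li={n,w} lo=∅
  L3 li={n,w} lo=∅
  L4 li=∅ lo=∅

Interference:
  e: {n,w}
  i: {n,w}
  j: ∅
  n: {e,i,w}
  w: {e,i,n}

Chromatic number:
  lower bound: {e,n,w} mutually conflict ⇒ χ ≥ 3
  assign e→r2 i→r2 j→r0 n→r0 w→r1 — no edge inside a register ⇒ χ ≤ 3
  χ = 3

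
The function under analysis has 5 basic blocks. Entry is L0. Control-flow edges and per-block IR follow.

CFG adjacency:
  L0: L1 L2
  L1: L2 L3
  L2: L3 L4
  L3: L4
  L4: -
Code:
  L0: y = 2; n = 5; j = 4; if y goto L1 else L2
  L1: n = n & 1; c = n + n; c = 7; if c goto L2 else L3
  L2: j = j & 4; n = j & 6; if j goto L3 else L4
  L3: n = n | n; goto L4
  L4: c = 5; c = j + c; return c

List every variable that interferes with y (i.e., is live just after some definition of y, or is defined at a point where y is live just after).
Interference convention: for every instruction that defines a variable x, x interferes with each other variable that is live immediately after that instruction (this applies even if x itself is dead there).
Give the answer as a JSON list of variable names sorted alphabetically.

def/use:
  L0: {j,n,y} / ∅
  L1: {c,n} / {n}
  L2: {j,n} / {j}
  L3: {n} / {n}
  L4: {c} / {j}

Live sets:
  L0 li=∅ lo={j,n}
  L1 li={j,n} lo={j,n}
  L2 li={j} lo={j,n}
  L3 li={j,n} lo={j}
  L4 li={j} lo=∅

Interference:
  c: {j,n}
  j: {c,n,y}
  n: {c,j,y}
  y: {j,n}

N(y) = ["j", "n"]

Answer: ["j", "n"]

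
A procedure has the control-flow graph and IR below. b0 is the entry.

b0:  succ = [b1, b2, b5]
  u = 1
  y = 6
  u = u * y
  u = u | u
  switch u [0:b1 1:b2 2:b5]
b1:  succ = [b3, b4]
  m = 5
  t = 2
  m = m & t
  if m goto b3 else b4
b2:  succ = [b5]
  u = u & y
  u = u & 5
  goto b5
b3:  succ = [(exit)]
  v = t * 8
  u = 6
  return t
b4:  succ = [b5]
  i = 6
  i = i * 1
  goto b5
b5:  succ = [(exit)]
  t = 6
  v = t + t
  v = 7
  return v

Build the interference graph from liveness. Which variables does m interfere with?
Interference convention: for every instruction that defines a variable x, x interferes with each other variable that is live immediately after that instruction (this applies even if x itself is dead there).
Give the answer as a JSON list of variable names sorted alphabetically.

Answer: ["t"]

Analysis:
def/use:
  b0 def {u,y} use ∅
  b1 def {m,t} use ∅
  b2 def {u} use {u,y}
  b3 def {u,v} use {t}
  b4 def {i} use ∅
  b5 def {t,v} use ∅

Backward fixpoint:
  live b0: ∅→{u,y}
  live b1: ∅→{t}
  live b2: {u,y}→∅
  live b3: {t}→∅
  live b4: ∅→∅
  live b5: ∅→∅

Interference:
  i — ∅
  m — {t}
  t — {m,u,v}
  u — {t,y}
  v — {t}
  y — {u}

N(m) = ["t"]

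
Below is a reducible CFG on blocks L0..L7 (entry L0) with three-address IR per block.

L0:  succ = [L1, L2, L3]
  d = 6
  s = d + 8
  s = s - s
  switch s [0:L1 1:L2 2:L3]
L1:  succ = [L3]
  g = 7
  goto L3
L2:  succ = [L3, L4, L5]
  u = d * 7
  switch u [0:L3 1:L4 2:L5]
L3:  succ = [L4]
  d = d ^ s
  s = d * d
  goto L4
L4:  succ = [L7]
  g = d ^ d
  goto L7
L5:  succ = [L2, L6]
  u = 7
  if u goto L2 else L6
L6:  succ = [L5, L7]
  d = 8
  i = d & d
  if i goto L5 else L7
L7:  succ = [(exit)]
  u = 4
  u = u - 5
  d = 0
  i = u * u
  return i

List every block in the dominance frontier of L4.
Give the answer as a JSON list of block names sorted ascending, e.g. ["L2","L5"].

Answer: ["L7"]

Derivation:
idom tree: L1←L0 L2←L0 L3←L0 L4←L0 L5←L2 L6←L5 L7←L0
Dom∩ at merges:
  L2: preds {L0,L5}: {L0} ∩ {L0,L2,L5} = {L0}; idom=L0
  L3: preds {L0,L1,L2}: {L0} ∩ {L0,L1} ∩ {L0,L2} = {L0}; idom=L0
  L4: preds {L2,L3}: {L0,L2} ∩ {L0,L3} = {L0}; idom=L0
  L5: preds {L2,L6}: {L0,L2} ∩ {L0,L2,L5,L6} = {L0,L2}; idom=L2
  L7: preds {L4,L6}: {L0,L4} ∩ {L0,L2,L5,L6} = {L0}; idom=L0

DF walk-up:
  join L2 pred L0: · stop@L0
  join L2 pred L5: L5→L2 stop@L0
  join L3 pred L0: · stop@L0
  join L3 pred L1: L1 stop@L0
  join L3 pred L2: L2 stop@L0
  join L4 pred L2: L2 stop@L0
  join L4 pred L3: L3 stop@L0
  join L5 pred L2: · stop@L2
  join L5 pred L6: L6→L5 stop@L2
  join L7 pred L4: L4 stop@L0
  join L7 pred L6: L6→L5→L2 stop@L0
  L0: DF=∅
  L1: DF={L3}
  L2: DF={L2,L3,L4,L7}
  L3: DF={L4}
  L4: DF={L7}
  L5: DF={L2,L5,L7}
  L6: DF={L5,L7}
  L7: DF=∅

DF(L4) = ["L7"]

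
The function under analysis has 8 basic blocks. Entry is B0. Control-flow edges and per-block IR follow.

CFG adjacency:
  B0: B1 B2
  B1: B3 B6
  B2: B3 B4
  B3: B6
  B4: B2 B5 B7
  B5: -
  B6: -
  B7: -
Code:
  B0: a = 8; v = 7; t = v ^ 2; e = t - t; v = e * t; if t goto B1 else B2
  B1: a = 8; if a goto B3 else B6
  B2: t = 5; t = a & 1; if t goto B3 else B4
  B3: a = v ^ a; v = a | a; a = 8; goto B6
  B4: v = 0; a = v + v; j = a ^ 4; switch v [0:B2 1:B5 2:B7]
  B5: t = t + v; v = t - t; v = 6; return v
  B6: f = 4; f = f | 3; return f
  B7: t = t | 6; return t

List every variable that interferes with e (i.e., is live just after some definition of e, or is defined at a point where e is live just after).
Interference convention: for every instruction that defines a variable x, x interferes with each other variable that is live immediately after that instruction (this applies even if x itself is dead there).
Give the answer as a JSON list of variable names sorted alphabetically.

def/use:
  B0: {a,e,t,v} / ∅
  B1: {a} / ∅
  B2: {t} / {a}
  B3: {a,v} / {a,v}
  B4: {a,j,v} / ∅
  B5: {t,v} / {t,v}
  B6: {f} / ∅
  B7: {t} / {t}

Backward fixpoint:
  live B0: ∅→{a,v}
  live B1: {v}→{a,v}
  live B2: {a,v}→{a,t,v}
  live B3: {a,v}→∅
  live B4: {t}→{a,t,v}
  live B5: {t,v}→∅
  live B6: ∅→∅
  live B7: {t}→∅

Interfere edges:
  a↔{e,j,t,v}
  e↔{a,t}
  f↔∅
  j↔{a,t,v}
  t↔{a,e,j,v}
  v↔{a,j,t}

N(e) = ["a", "t"]

Answer: ["a", "t"]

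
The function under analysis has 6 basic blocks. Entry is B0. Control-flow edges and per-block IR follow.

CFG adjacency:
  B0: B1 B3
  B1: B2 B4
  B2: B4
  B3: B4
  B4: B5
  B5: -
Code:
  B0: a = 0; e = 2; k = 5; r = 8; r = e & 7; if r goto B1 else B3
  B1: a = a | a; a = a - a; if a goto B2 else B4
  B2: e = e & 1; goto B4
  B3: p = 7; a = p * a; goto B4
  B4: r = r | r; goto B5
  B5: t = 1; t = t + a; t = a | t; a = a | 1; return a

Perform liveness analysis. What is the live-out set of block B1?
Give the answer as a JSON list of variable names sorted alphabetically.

Block summaries:
  B0: def={a,e,k,r} ue=∅
  B1: def={a} ue={a}
  B2: def={e} ue={e}
  B3: def={a,p} ue={a}
  B4: def={r} ue={r}
  B5: def={a,t} ue={a}

Liveness:
  B0: in=∅ out={a,e,r}
  B1: in={a,e,r} out={a,e,r}
  B2: in={a,e,r} out={a,r}
  B3: in={a,r} out={a,r}
  B4: in={a,r} out={a}
  B5: in={a} out=∅

live-out(B1) = ["a", "e", "r"]

Answer: ["a", "e", "r"]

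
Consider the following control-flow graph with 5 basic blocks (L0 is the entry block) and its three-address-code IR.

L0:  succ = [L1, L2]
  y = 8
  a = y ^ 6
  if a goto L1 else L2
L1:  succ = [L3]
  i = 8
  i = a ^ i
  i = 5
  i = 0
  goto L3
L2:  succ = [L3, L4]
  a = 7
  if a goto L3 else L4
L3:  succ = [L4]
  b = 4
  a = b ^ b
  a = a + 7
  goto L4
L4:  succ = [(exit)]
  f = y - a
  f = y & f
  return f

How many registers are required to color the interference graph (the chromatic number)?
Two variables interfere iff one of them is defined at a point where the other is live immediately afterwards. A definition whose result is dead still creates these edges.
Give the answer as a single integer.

Block summaries:
  L0: {a,y} / ∅
  L1: {i} / {a}
  L2: {a} / ∅
  L3: {a,b} / ∅
  L4: {f} / {a,y}

Backward fixpoint:
  L0: in=∅ out={a,y}
  L1: in={a,y} out={y}
  L2: in={y} out={a,y}
  L3: in={y} out={a,y}
  L4: in={a,y} out=∅

Interference:
  a: {i,y}
  b: {y}
  f: {y}
  i: {a,y}
  y: {a,b,f,i}

Registers:
  clique {a,i,y} ⇒ need ≥ 3
  3-colouring: r0={y}  r1={a,b,f}  r2={i}
  χ = 3

Answer: 3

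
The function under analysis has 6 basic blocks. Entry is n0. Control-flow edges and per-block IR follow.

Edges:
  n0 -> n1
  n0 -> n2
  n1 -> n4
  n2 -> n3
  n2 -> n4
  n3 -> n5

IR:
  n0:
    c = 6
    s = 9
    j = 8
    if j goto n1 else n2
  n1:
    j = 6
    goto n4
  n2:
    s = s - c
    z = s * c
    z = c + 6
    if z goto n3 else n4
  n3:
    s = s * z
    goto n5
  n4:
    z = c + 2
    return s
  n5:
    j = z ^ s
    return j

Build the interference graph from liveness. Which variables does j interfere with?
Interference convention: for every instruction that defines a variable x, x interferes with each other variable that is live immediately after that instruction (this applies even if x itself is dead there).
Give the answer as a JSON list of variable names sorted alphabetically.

Per-block:
  n0: {c,j,s} / ∅
  n1: {j} / ∅
  n2: {s,z} / {c,s}
  n3: {s} / {s,z}
  n4: {z} / {c,s}
  n5: {j} / {s,z}

Backward fixpoint:
  n0 li=∅ lo={c,s}
  n1 li={c,s} lo={c,s}
  n2 li={c,s} lo={c,s,z}
  n3 li={s,z} lo={s,z}
  n4 li={c,s} lo=∅
  n5 li={s,z} lo=∅

Interference:
  c↔{j,s,z}
  j↔{c,s}
  s↔{c,j,z}
  z↔{c,s}

N(j) = ["c", "s"]

Answer: ["c", "s"]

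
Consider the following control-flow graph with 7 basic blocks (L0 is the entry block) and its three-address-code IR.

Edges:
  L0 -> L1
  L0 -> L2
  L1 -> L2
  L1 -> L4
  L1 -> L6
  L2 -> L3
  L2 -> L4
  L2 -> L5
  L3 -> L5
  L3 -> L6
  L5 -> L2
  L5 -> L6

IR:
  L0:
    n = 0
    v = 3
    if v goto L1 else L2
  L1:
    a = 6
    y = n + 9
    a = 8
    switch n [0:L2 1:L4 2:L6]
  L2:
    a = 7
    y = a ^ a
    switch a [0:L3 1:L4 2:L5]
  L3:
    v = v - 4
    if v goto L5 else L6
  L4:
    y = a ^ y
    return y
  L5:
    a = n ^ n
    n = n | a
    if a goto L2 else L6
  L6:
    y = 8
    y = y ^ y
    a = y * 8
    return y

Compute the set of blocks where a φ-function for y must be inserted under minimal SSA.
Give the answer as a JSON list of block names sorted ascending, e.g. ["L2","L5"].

Answer: ["L2", "L4", "L6"]

Derivation:
idom tree: L1←L0 L2←L0 L3←L2 L4←L0 L5←L2 L6←L0
Dom at joins:
  L2: preds {L0,L1,L5}: {L0} ∩ {L0,L1} ∩ {L0,L2,L5} = {L0}; idom=L0
  L4: preds {L1,L2}: {L0,L1} ∩ {L0,L2} = {L0}; idom=L0
  L5: preds {L2,L3}: {L0,L2} ∩ {L0,L2,L3} = {L0,L2}; idom=L2
  L6: preds {L1,L3,L5}: {L0,L1} ∩ {L0,L2,L3} ∩ {L0,L2,L5} = {L0}; idom=L0

DF walk-up:
  join L2 pred L0: · stop@L0
  join L2 pred L1: L1 stop@L0
  join L2 pred L5: L5→L2 stop@L0
  join L4 pred L1: L1 stop@L0
  join L4 pred L2: L2 stop@L0
  join L5 pred L2: · stop@L2
  join L5 pred L3: L3 stop@L2
  join L6 pred L1: L1 stop@L0
  join L6 pred L3: L3→L2 stop@L0
  join L6 pred L5: L5→L2 stop@L0
  L0: DF=∅
  L1: DF={L2,L4,L6}
  L2: DF={L2,L4,L6}
  L3: DF={L5,L6}
  L4: DF=∅
  L5: DF={L2,L6}
  L6: DF=∅

φ for y: defs {L1,L2,L4,L6}
  DF⁺ = {L2,L4,L6}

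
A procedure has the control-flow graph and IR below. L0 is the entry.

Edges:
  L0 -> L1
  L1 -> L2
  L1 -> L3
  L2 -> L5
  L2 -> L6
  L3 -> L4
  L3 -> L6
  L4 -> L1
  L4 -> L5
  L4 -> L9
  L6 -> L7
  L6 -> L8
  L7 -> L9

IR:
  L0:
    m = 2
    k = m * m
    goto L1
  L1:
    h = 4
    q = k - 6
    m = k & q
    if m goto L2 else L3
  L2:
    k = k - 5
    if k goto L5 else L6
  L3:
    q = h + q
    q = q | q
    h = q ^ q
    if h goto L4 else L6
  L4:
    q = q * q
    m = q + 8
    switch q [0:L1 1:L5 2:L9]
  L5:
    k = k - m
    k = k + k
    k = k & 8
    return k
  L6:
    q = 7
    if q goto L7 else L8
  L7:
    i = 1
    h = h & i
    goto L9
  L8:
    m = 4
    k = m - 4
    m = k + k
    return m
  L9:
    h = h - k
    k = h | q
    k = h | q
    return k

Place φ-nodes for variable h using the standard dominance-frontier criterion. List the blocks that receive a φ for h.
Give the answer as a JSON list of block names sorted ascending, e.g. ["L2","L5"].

Answer: ["L1", "L5", "L6", "L9"]

Working:
idom tree: L1←L0 L2←L1 L3←L1 L4←L3 L5←L1 L6←L1 L7←L6 L8←L6 L9←L1
Join-block Dom:
  L1: preds {L0,L4}: {L0} ∩ {L0,L1,L3,L4} = {L0}; idom=L0
  L5: preds {L2,L4}: {L0,L1,L2} ∩ {L0,L1,L3,L4} = {L0,L1}; idom=L1
  L6: preds {L2,L3}: {L0,L1,L2} ∩ {L0,L1,L3} = {L0,L1}; idom=L1
  L9: preds {L4,L7}: {L0,L1,L3,L4} ∩ {L0,L1,L6,L7} = {L0,L1}; idom=L1

DF derivation:
  join L1 pred L0: · stop@L0
  join L1 pred L4: L4→L3→L1 stop@L0
  join L5 pred L2: L2 stop@L1
  join L5 pred L4: L4→L3 stop@L1
  join L6 pred L2: L2 stop@L1
  join L6 pred L3: L3 stop@L1
  join L9 pred L4: L4→L3 stop@L1
  join L9 pred L7: L7→L6 stop@L1
  L0 → ∅
  L1 → {L1}
  L2 → {L5,L6}
  L3 → {L1,L5,L6,L9}
  L4 → {L1,L5,L9}
  L5 → ∅
  L6 → {L9}
  L7 → {L9}
  L8 → ∅
  L9 → ∅

φ for h: defs {L1,L3,L7,L9}
  DF⁺ = {L1,L5,L6,L9}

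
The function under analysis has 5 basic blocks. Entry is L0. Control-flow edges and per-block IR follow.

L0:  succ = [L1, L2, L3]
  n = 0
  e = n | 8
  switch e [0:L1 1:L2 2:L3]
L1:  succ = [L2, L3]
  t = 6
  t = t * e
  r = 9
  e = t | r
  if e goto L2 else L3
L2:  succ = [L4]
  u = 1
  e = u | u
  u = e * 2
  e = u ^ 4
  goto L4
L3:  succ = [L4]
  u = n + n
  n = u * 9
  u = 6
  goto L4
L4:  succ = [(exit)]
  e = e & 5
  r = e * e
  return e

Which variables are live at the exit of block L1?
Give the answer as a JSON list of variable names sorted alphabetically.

Per-block:
  L0: {e,n} / ∅
  L1: {e,r,t} / {e}
  L2: {e,u} / ∅
  L3: {n,u} / {n}
  L4: {e,r} / {e}

Live sets:
  L0 li=∅ lo={e,n}
  L1 li={e,n} lo={e,n}
  L2 li=∅ lo={e}
  L3 li={e,n} lo={e}
  L4 li={e} lo=∅

live-out(L1) = ["e", "n"]

Answer: ["e", "n"]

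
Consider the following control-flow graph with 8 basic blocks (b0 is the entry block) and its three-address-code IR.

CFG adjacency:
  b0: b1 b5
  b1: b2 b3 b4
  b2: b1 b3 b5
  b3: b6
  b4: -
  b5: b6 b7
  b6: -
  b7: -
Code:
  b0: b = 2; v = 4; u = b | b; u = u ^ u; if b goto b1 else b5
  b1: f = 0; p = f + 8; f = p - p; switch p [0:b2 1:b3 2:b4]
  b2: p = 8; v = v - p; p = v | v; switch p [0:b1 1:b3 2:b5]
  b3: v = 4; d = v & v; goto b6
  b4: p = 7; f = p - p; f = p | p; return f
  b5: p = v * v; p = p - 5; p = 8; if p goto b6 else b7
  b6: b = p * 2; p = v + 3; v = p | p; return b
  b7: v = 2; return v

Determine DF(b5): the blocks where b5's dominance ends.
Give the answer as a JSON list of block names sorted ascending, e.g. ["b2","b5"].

idom tree: b1←b0 b2←b1 b3←b1 b4←b1 b5←b0 b6←b0 b7←b5
Dom∩ at merges:
  b1: preds {b0,b2}: {b0} ∩ {b0,b1,b2} = {b0}; idom=b0
  b3: preds {b1,b2}: {b0,b1} ∩ {b0,b1,b2} = {b0,b1}; idom=b1
  b5: preds {b0,b2}: {b0} ∩ {b0,b1,b2} = {b0}; idom=b0
  b6: preds {b3,b5}: {b0,b1,b3} ∩ {b0,b5} = {b0}; idom=b0

Frontier:
  join b1 pred b0: · stop@b0
  join b1 pred b2: b2→b1 stop@b0
  join b3 pred b1: · stop@b1
  join b3 pred b2: b2 stop@b1
  join b5 pred b0: · stop@b0
  join b5 pred b2: b2→b1 stop@b0
  join b6 pred b3: b3→b1 stop@b0
  join b6 pred b5: b5 stop@b0
  b0: DF=∅
  b1: DF={b1,b5,b6}
  b2: DF={b1,b3,b5}
  b3: DF={b6}
  b4: DF=∅
  b5: DF={b6}
  b6: DF=∅
  b7: DF=∅

DF(b5) = ["b6"]

Answer: ["b6"]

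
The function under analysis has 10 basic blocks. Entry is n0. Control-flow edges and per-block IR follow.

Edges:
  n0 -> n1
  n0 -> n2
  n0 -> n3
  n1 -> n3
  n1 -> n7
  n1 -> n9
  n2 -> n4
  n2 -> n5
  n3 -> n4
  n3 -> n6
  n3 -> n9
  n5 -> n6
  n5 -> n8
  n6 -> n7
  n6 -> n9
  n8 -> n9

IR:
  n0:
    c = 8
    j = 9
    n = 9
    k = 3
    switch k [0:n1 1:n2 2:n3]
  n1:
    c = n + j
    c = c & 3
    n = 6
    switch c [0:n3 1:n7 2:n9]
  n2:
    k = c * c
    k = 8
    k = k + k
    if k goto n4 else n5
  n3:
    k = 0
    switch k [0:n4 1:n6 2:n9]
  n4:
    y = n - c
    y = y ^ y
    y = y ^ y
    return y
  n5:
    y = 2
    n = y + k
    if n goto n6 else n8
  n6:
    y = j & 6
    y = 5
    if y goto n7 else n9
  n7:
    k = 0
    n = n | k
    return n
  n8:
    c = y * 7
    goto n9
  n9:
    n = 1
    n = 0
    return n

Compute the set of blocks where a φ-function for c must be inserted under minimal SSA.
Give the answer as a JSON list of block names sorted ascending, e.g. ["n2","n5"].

idom tree: n1←n0 n2←n0 n3←n0 n4←n0 n5←n2 n6←n0 n7←n0 n8←n5 n9←n0
Dom∩ at merges:
  n3: preds {n0,n1}: {n0} ∩ {n0,n1} = {n0}; idom=n0
  n4: preds {n2,n3}: {n0,n2} ∩ {n0,n3} = {n0}; idom=n0
  n6: preds {n3,n5}: {n0,n3} ∩ {n0,n2,n5} = {n0}; idom=n0
  n7: preds {n1,n6}: {n0,n1} ∩ {n0,n6} = {n0}; idom=n0
  n9: preds {n1,n3,n6,n8}: {n0,n1} ∩ {n0,n3} ∩ {n0,n6} ∩ {n0,n2,n5,n8} = {n0}; idom=n0

Frontier:
  n3←n0: walk · to n0
  n3←n1: walk n1 to n0
  n4←n2: walk n2 to n0
  n4←n3: walk n3 to n0
  n6←n3: walk n3 to n0
  n6←n5: walk n5→n2 to n0
  n7←n1: walk n1 to n0
  n7←n6: walk n6 to n0
  n9←n1: walk n1 to n0
  n9←n3: walk n3 to n0
  n9←n6: walk n6 to n0
  n9←n8: walk n8→n5→n2 to n0
  DF(n0)=∅
  DF(n1)={n3,n7,n9}
  DF(n2)={n4,n6,n9}
  DF(n3)={n4,n6,n9}
  DF(n4)=∅
  DF(n5)={n6,n9}
  DF(n6)={n7,n9}
  DF(n7)=∅
  DF(n8)={n9}
  DF(n9)=∅

φ for c: defs {n0,n1,n8}
  DF⁺ = {n3,n4,n6,n7,n9}

Answer: ["n3", "n4", "n6", "n7", "n9"]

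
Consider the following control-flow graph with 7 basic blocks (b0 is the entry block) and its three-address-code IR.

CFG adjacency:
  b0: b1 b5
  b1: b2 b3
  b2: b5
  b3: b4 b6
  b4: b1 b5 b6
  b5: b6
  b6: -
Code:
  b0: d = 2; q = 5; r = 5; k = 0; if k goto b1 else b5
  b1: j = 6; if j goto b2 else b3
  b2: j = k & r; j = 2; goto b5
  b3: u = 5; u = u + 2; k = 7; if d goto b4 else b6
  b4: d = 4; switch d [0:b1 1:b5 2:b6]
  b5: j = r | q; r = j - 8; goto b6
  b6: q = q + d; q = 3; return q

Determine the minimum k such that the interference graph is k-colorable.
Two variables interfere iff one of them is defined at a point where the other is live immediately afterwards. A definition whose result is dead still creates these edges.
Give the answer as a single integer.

Answer: 5

Analysis:
def/use:
  b0 def {d,k,q,r} use ∅
  b1 def {j} use ∅
  b2 def {j} use {k,r}
  b3 def {k,u} use {d}
  b4 def {d} use ∅
  b5 def {j,r} use {q,r}
  b6 def {q} use {d,q}

Live sets:
  b0 li=∅ lo={d,k,q,r}
  b1 li={d,k,q,r} lo={d,k,q,r}
  b2 li={d,k,q,r} lo={d,q,r}
  b3 li={d,q,r} lo={d,k,q,r}
  b4 li={k,q,r} lo={d,k,q,r}
  b5 li={d,q,r} lo={d,q}
  b6 li={d,q} lo=∅

Interfere edges:
  d: {j,k,q,r,u}
  j: {d,k,q,r}
  k: {d,j,q,r}
  q: {d,j,k,r,u}
  r: {d,j,k,q,u}
  u: {d,q,r}

Colouring:
  clique {d,j,k,q,r} ⇒ need ≥ 5
  5-colouring: r0={d}  r1={q}  r2={r}  r3={j,u}  r4={k}
  χ = 5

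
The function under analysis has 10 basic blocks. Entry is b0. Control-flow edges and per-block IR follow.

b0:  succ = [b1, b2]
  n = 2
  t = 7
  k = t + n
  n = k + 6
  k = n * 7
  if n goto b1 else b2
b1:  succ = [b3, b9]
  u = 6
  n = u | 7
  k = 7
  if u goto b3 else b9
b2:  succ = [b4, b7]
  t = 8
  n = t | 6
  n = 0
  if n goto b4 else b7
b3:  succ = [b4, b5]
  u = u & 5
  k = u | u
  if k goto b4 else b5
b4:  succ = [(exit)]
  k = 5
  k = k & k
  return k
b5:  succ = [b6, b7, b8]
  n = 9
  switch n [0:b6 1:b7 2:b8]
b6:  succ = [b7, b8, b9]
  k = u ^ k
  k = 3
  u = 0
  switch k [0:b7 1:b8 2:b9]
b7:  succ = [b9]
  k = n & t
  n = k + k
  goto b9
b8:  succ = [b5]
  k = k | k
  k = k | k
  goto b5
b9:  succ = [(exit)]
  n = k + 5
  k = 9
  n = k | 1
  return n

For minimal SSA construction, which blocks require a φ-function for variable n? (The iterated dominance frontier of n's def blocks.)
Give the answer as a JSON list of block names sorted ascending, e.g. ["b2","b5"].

idom tree: b1←b0 b2←b0 b3←b1 b4←b0 b5←b3 b6←b5 b7←b0 b8←b5 b9←b0
Join-block Dom:
  b4: preds {b2,b3}: {b0,b2} ∩ {b0,b1,b3} = {b0}; idom=b0
  b5: preds {b3,b8}: {b0,b1,b3} ∩ {b0,b1,b3,b5,b8} = {b0,b1,b3}; idom=b3
  b7: preds {b2,b5,b6}: {b0,b2} ∩ {b0,b1,b3,b5} ∩ {b0,b1,b3,b5,b6} = {b0}; idom=b0
  b8: preds {b5,b6}: {b0,b1,b3,b5} ∩ {b0,b1,b3,b5,b6} = {b0,b1,b3,b5}; idom=b5
  b9: preds {b1,b6,b7}: {b0,b1} ∩ {b0,b1,b3,b5,b6} ∩ {b0,b7} = {b0}; idom=b0

Frontier:
  b4←b2: walk b2 to b0
  b4←b3: walk b3→b1 to b0
  b5←b3: walk · to b3
  b5←b8: walk b8→b5 to b3
  b7←b2: walk b2 to b0
  b7←b5: walk b5→b3→b1 to b0
  b7←b6: walk b6→b5→b3→b1 to b0
  b8←b5: walk · to b5
  b8←b6: walk b6 to b5
  b9←b1: walk b1 to b0
  b9←b6: walk b6→b5→b3→b1 to b0
  b9←b7: walk b7 to b0
  b0: DF=∅
  b1: DF={b4,b7,b9}
  b2: DF={b4,b7}
  b3: DF={b4,b7,b9}
  b4: DF=∅
  b5: DF={b5,b7,b9}
  b6: DF={b7,b8,b9}
  b7: DF={b9}
  b8: DF={b5}
  b9: DF=∅

φ for n: defs {b0,b1,b2,b5,b7,b9}
  DF⁺ = {b4,b5,b7,b9}

Answer: ["b4", "b5", "b7", "b9"]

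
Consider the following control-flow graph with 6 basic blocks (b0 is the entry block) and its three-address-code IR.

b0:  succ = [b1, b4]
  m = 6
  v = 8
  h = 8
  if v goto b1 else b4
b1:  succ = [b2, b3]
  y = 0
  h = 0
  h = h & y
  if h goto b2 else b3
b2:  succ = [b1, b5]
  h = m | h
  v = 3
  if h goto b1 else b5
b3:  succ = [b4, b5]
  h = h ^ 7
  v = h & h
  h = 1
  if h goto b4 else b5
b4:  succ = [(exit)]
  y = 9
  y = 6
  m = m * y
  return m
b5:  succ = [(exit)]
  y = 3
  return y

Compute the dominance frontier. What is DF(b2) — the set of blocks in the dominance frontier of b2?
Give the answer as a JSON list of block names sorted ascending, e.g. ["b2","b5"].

Answer: ["b1", "b5"]

Working:
idom tree: b1←b0 b2←b1 b3←b1 b4←b0 b5←b1
Dom∩ at merges:
  b1: preds {b0,b2}: {b0} ∩ {b0,b1,b2} = {b0}; idom=b0
  b4: preds {b0,b3}: {b0} ∩ {b0,b1,b3} = {b0}; idom=b0
  b5: preds {b2,b3}: {b0,b1,b2} ∩ {b0,b1,b3} = {b0,b1}; idom=b1

Frontier:
  join b1 pred b0: · stop@b0
  join b1 pred b2: b2→b1 stop@b0
  join b4 pred b0: · stop@b0
  join b4 pred b3: b3→b1 stop@b0
  join b5 pred b2: b2 stop@b1
  join b5 pred b3: b3 stop@b1
  DF(b0)=∅
  DF(b1)={b1,b4}
  DF(b2)={b1,b5}
  DF(b3)={b4,b5}
  DF(b4)=∅
  DF(b5)=∅

DF(b2) = ["b1", "b5"]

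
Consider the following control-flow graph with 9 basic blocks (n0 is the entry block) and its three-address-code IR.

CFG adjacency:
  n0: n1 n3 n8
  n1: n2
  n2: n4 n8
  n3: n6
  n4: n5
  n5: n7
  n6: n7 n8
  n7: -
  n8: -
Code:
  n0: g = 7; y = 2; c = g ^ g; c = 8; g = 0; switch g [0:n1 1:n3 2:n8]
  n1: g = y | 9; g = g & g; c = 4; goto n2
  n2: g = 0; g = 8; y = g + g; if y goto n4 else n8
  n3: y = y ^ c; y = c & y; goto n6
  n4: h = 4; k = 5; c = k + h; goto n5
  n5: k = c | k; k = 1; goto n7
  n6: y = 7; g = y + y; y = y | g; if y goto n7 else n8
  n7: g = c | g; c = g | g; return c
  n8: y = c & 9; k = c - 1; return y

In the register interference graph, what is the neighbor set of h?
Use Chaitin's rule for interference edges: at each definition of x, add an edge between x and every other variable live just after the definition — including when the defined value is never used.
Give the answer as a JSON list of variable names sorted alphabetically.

Answer: ["g", "k"]

Analysis:
Per-block:
  n0: {c,g,y} / ∅
  n1: {c,g} / {y}
  n2: {g,y} / ∅
  n3: {y} / {c,y}
  n4: {c,h,k} / ∅
  n5: {k} / {c,k}
  n6: {g,y} / ∅
  n7: {c,g} / {c,g}
  n8: {k,y} / {c}

Live sets:
  live n0: ∅→{c,y}
  live n1: {y}→{c}
  live n2: {c}→{c,g}
  live n3: {c,y}→{c}
  live n4: {g}→{c,g,k}
  live n5: {c,g,k}→{c,g}
  live n6: {c}→{c,g}
  live n7: {c,g}→∅
  live n8: {c}→∅

Interference:
  c↔{g,k,y}
  g↔{c,h,k,y}
  h↔{g,k}
  k↔{c,g,h,y}
  y↔{c,g,k}

N(h) = ["g", "k"]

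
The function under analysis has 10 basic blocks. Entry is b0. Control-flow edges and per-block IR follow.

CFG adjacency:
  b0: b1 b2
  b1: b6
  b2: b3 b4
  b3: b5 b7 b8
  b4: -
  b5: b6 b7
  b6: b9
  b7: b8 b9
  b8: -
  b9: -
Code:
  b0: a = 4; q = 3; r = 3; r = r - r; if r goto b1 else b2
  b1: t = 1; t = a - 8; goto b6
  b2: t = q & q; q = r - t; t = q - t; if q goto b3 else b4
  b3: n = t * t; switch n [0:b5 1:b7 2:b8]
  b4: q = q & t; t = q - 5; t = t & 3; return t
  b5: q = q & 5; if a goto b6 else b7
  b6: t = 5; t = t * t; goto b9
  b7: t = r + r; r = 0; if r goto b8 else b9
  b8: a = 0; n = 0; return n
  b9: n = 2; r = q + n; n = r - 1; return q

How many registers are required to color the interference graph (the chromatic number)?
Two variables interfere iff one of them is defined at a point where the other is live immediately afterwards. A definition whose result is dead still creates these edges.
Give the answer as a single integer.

Block summaries:
  b0: {a,q,r} / ∅
  b1: {t} / {a}
  b2: {q,t} / {q,r}
  b3: {n} / {t}
  b4: {q,t} / {q,t}
  b5: {q} / {a,q}
  b6: {t} / ∅
  b7: {r,t} / {r}
  b8: {a,n} / ∅
  b9: {n,r} / {q}

Live sets:
  b0 li=∅ lo={a,q,r}
  b1 li={a,q} lo={q}
  b2 li={a,q,r} lo={a,q,r,t}
  b3 li={a,q,r,t} lo={a,q,r}
  b4 li={q,t} lo=∅
  b5 li={a,q,r} lo={q,r}
  b6 li={q} lo={q}
  b7 li={q,r} lo={q}
  b8 li=∅ lo=∅
  b9 li={q} lo=∅

Interference:
  a↔{n,q,r,t}
  n↔{a,q,r}
  q↔{a,n,r,t}
  r↔{a,n,q,t}
  t↔{a,q,r}

Registers:
  {a,n,q,r} pairwise interfere (4-clique) ⇒ χ ≥ 4
  assign a→R0 n→R3 q→R1 r→R2 t→R3 — no edge inside a register ⇒ χ ≤ 4
  χ = 4

Answer: 4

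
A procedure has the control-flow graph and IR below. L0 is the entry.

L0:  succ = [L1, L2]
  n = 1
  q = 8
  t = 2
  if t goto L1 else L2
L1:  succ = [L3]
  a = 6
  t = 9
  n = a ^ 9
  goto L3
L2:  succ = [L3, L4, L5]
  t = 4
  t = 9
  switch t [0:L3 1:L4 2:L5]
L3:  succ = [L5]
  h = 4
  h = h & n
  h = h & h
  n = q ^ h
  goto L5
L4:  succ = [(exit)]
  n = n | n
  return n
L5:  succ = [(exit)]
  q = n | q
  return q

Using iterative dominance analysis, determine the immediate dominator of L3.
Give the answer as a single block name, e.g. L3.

idom tree: L1←L0 L2←L0 L3←L0 L4←L2 L5←L0
Dom∩ at merges:
  L3: preds {L1,L2}: {L0,L1} ∩ {L0,L2} = {L0}; idom=L0
  L5: preds {L2,L3}: {L0,L2} ∩ {L0,L3} = {L0}; idom=L0

idom(L3) = L0

Answer: L0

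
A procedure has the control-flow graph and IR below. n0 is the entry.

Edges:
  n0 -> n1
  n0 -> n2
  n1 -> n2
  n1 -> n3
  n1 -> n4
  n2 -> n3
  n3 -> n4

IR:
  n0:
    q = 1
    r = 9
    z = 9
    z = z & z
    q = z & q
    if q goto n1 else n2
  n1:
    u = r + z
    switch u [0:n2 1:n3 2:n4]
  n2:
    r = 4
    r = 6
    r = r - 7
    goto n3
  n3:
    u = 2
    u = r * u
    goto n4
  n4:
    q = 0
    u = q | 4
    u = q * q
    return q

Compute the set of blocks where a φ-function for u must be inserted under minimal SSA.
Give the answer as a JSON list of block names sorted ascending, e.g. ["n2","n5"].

idom tree: n1←n0 n2←n0 n3←n0 n4←n0
Dom∩ at merges:
  n2: preds {n0,n1}: {n0} ∩ {n0,n1} = {n0}; idom=n0
  n3: preds {n1,n2}: {n0,n1} ∩ {n0,n2} = {n0}; idom=n0
  n4: preds {n1,n3}: {n0,n1} ∩ {n0,n3} = {n0}; idom=n0

Frontier:
  n2←n0: walk · to n0
  n2←n1: walk n1 to n0
  n3←n1: walk n1 to n0
  n3←n2: walk n2 to n0
  n4←n1: walk n1 to n0
  n4←n3: walk n3 to n0
  DF(n0)=∅
  DF(n1)={n2,n3,n4}
  DF(n2)={n3}
  DF(n3)={n4}
  DF(n4)=∅

φ for u: defs {n1,n3,n4}
  DF⁺ = {n2,n3,n4}

Answer: ["n2", "n3", "n4"]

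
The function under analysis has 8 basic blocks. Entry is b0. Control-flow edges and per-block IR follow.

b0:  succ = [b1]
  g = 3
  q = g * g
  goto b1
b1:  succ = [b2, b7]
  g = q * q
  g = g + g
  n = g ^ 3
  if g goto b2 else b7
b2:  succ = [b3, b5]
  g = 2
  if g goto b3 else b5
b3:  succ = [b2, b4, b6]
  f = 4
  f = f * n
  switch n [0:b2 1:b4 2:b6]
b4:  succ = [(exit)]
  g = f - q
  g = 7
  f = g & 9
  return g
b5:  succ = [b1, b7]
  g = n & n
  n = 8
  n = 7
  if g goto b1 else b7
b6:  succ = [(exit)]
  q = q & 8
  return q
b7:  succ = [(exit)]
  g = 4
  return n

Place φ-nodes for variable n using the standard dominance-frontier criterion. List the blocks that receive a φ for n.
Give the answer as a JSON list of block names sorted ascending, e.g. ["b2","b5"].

idom tree: b1←b0 b2←b1 b3←b2 b4←b3 b5←b2 b6←b3 b7←b1
Dom∩ at merges:
  b1: preds {b0,b5}: {b0} ∩ {b0,b1,b2,b5} = {b0}; idom=b0
  b2: preds {b1,b3}: {b0,b1} ∩ {b0,b1,b2,b3} = {b0,b1}; idom=b1
  b7: preds {b1,b5}: {b0,b1} ∩ {b0,b1,b2,b5} = {b0,b1}; idom=b1

Frontier:
  b1←b0: walk · to b0
  b1←b5: walk b5→b2→b1 to b0
  b2←b1: walk · to b1
  b2←b3: walk b3→b2 to b1
  b7←b1: walk · to b1
  b7←b5: walk b5→b2 to b1
  DF(b0)=∅
  DF(b1)={b1}
  DF(b2)={b1,b2,b7}
  DF(b3)={b2}
  DF(b4)=∅
  DF(b5)={b1,b7}
  DF(b6)=∅
  DF(b7)=∅

φ for n: defs {b1,b5}
  DF⁺ = {b1,b7}

Answer: ["b1", "b7"]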